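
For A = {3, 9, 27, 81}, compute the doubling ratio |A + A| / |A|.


|A| = 4.
Compute A + A by enumerating all 16 pairs.
A + A = {6, 12, 18, 30, 36, 54, 84, 90, 108, 162}, so |A + A| = 10.
K = |A + A| / |A| = 10/4 = 5/2 ≈ 2.5000.
Reference: AP of size 4 gives K = 7/4 ≈ 1.7500; a fully generic set of size 4 gives K ≈ 2.5000.

|A| = 4, |A + A| = 10, K = 10/4 = 5/2.


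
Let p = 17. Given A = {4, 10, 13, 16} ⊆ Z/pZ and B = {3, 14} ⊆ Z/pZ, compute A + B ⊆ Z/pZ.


Work in Z/17Z: reduce every sum a + b modulo 17.
Enumerate all 8 pairs:
a = 4: 4+3=7, 4+14=1
a = 10: 10+3=13, 10+14=7
a = 13: 13+3=16, 13+14=10
a = 16: 16+3=2, 16+14=13
Distinct residues collected: {1, 2, 7, 10, 13, 16}
|A + B| = 6 (out of 17 total residues).

A + B = {1, 2, 7, 10, 13, 16}


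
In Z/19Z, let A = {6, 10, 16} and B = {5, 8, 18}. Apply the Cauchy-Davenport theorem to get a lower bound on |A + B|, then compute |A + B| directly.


Cauchy-Davenport: |A + B| ≥ min(p, |A| + |B| - 1) for A, B nonempty in Z/pZ.
|A| = 3, |B| = 3, p = 19.
CD lower bound = min(19, 3 + 3 - 1) = min(19, 5) = 5.
Compute A + B mod 19 directly:
a = 6: 6+5=11, 6+8=14, 6+18=5
a = 10: 10+5=15, 10+8=18, 10+18=9
a = 16: 16+5=2, 16+8=5, 16+18=15
A + B = {2, 5, 9, 11, 14, 15, 18}, so |A + B| = 7.
Verify: 7 ≥ 5? Yes ✓.

CD lower bound = 5, actual |A + B| = 7.


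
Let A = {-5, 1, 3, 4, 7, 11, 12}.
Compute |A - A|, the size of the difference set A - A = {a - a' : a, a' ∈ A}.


A - A = {a - a' : a, a' ∈ A}; |A| = 7.
Bounds: 2|A|-1 ≤ |A - A| ≤ |A|² - |A| + 1, i.e. 13 ≤ |A - A| ≤ 43.
Note: 0 ∈ A - A always (from a - a). The set is symmetric: if d ∈ A - A then -d ∈ A - A.
Enumerate nonzero differences d = a - a' with a > a' (then include -d):
Positive differences: {1, 2, 3, 4, 5, 6, 7, 8, 9, 10, 11, 12, 16, 17}
Full difference set: {0} ∪ (positive diffs) ∪ (negative diffs).
|A - A| = 1 + 2·14 = 29 (matches direct enumeration: 29).

|A - A| = 29


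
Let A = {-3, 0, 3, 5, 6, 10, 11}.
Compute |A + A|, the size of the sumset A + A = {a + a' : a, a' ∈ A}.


A + A = {a + a' : a, a' ∈ A}; |A| = 7.
General bounds: 2|A| - 1 ≤ |A + A| ≤ |A|(|A|+1)/2, i.e. 13 ≤ |A + A| ≤ 28.
Lower bound 2|A|-1 is attained iff A is an arithmetic progression.
Enumerate sums a + a' for a ≤ a' (symmetric, so this suffices):
a = -3: -3+-3=-6, -3+0=-3, -3+3=0, -3+5=2, -3+6=3, -3+10=7, -3+11=8
a = 0: 0+0=0, 0+3=3, 0+5=5, 0+6=6, 0+10=10, 0+11=11
a = 3: 3+3=6, 3+5=8, 3+6=9, 3+10=13, 3+11=14
a = 5: 5+5=10, 5+6=11, 5+10=15, 5+11=16
a = 6: 6+6=12, 6+10=16, 6+11=17
a = 10: 10+10=20, 10+11=21
a = 11: 11+11=22
Distinct sums: {-6, -3, 0, 2, 3, 5, 6, 7, 8, 9, 10, 11, 12, 13, 14, 15, 16, 17, 20, 21, 22}
|A + A| = 21

|A + A| = 21


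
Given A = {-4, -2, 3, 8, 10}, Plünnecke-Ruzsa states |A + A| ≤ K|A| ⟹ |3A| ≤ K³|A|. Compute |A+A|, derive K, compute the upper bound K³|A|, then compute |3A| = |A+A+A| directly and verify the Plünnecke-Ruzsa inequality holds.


|A| = 5.
Step 1: Compute A + A by enumerating all 25 pairs.
A + A = {-8, -6, -4, -1, 1, 4, 6, 8, 11, 13, 16, 18, 20}, so |A + A| = 13.
Step 2: Doubling constant K = |A + A|/|A| = 13/5 = 13/5 ≈ 2.6000.
Step 3: Plünnecke-Ruzsa gives |3A| ≤ K³·|A| = (2.6000)³ · 5 ≈ 87.8800.
Step 4: Compute 3A = A + A + A directly by enumerating all triples (a,b,c) ∈ A³; |3A| = 25.
Step 5: Check 25 ≤ 87.8800? Yes ✓.

K = 13/5, Plünnecke-Ruzsa bound K³|A| ≈ 87.8800, |3A| = 25, inequality holds.


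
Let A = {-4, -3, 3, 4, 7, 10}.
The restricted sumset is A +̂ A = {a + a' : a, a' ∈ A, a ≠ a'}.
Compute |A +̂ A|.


Restricted sumset: A +̂ A = {a + a' : a ∈ A, a' ∈ A, a ≠ a'}.
Equivalently, take A + A and drop any sum 2a that is achievable ONLY as a + a for a ∈ A (i.e. sums representable only with equal summands).
Enumerate pairs (a, a') with a < a' (symmetric, so each unordered pair gives one sum; this covers all a ≠ a'):
  -4 + -3 = -7
  -4 + 3 = -1
  -4 + 4 = 0
  -4 + 7 = 3
  -4 + 10 = 6
  -3 + 3 = 0
  -3 + 4 = 1
  -3 + 7 = 4
  -3 + 10 = 7
  3 + 4 = 7
  3 + 7 = 10
  3 + 10 = 13
  4 + 7 = 11
  4 + 10 = 14
  7 + 10 = 17
Collected distinct sums: {-7, -1, 0, 1, 3, 4, 6, 7, 10, 11, 13, 14, 17}
|A +̂ A| = 13
(Reference bound: |A +̂ A| ≥ 2|A| - 3 for |A| ≥ 2, with |A| = 6 giving ≥ 9.)

|A +̂ A| = 13


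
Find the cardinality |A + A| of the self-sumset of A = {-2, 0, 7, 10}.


A + A = {a + a' : a, a' ∈ A}; |A| = 4.
General bounds: 2|A| - 1 ≤ |A + A| ≤ |A|(|A|+1)/2, i.e. 7 ≤ |A + A| ≤ 10.
Lower bound 2|A|-1 is attained iff A is an arithmetic progression.
Enumerate sums a + a' for a ≤ a' (symmetric, so this suffices):
a = -2: -2+-2=-4, -2+0=-2, -2+7=5, -2+10=8
a = 0: 0+0=0, 0+7=7, 0+10=10
a = 7: 7+7=14, 7+10=17
a = 10: 10+10=20
Distinct sums: {-4, -2, 0, 5, 7, 8, 10, 14, 17, 20}
|A + A| = 10

|A + A| = 10


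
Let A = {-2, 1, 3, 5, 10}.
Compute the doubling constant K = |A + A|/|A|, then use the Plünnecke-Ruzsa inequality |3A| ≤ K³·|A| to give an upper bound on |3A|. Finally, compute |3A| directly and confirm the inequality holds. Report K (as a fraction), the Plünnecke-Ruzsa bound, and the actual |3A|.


|A| = 5.
Step 1: Compute A + A by enumerating all 25 pairs.
A + A = {-4, -1, 1, 2, 3, 4, 6, 8, 10, 11, 13, 15, 20}, so |A + A| = 13.
Step 2: Doubling constant K = |A + A|/|A| = 13/5 = 13/5 ≈ 2.6000.
Step 3: Plünnecke-Ruzsa gives |3A| ≤ K³·|A| = (2.6000)³ · 5 ≈ 87.8800.
Step 4: Compute 3A = A + A + A directly by enumerating all triples (a,b,c) ∈ A³; |3A| = 25.
Step 5: Check 25 ≤ 87.8800? Yes ✓.

K = 13/5, Plünnecke-Ruzsa bound K³|A| ≈ 87.8800, |3A| = 25, inequality holds.


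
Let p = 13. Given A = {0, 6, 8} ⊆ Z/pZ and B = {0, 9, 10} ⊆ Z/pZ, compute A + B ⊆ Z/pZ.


Work in Z/13Z: reduce every sum a + b modulo 13.
Enumerate all 9 pairs:
a = 0: 0+0=0, 0+9=9, 0+10=10
a = 6: 6+0=6, 6+9=2, 6+10=3
a = 8: 8+0=8, 8+9=4, 8+10=5
Distinct residues collected: {0, 2, 3, 4, 5, 6, 8, 9, 10}
|A + B| = 9 (out of 13 total residues).

A + B = {0, 2, 3, 4, 5, 6, 8, 9, 10}


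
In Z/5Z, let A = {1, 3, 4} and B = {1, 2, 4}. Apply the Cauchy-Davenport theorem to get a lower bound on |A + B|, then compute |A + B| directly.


Cauchy-Davenport: |A + B| ≥ min(p, |A| + |B| - 1) for A, B nonempty in Z/pZ.
|A| = 3, |B| = 3, p = 5.
CD lower bound = min(5, 3 + 3 - 1) = min(5, 5) = 5.
Compute A + B mod 5 directly:
a = 1: 1+1=2, 1+2=3, 1+4=0
a = 3: 3+1=4, 3+2=0, 3+4=2
a = 4: 4+1=0, 4+2=1, 4+4=3
A + B = {0, 1, 2, 3, 4}, so |A + B| = 5.
Verify: 5 ≥ 5? Yes ✓.

CD lower bound = 5, actual |A + B| = 5.


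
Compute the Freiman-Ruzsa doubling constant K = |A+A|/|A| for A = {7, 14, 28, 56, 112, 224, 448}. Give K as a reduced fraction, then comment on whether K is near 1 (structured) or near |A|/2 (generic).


|A| = 7.
Compute A + A by enumerating all 49 pairs.
A + A = {14, 21, 28, 35, 42, 56, 63, 70, 84, 112, 119, 126, 140, 168, 224, 231, 238, 252, 280, 336, 448, 455, 462, 476, 504, 560, 672, 896}, so |A + A| = 28.
K = |A + A| / |A| = 28/7 = 4/1 ≈ 4.0000.
Reference: AP of size 7 gives K = 13/7 ≈ 1.8571; a fully generic set of size 7 gives K ≈ 4.0000.

|A| = 7, |A + A| = 28, K = 28/7 = 4/1.


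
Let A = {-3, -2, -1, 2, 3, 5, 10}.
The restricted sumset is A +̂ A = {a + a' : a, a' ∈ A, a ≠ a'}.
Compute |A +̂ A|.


Restricted sumset: A +̂ A = {a + a' : a ∈ A, a' ∈ A, a ≠ a'}.
Equivalently, take A + A and drop any sum 2a that is achievable ONLY as a + a for a ∈ A (i.e. sums representable only with equal summands).
Enumerate pairs (a, a') with a < a' (symmetric, so each unordered pair gives one sum; this covers all a ≠ a'):
  -3 + -2 = -5
  -3 + -1 = -4
  -3 + 2 = -1
  -3 + 3 = 0
  -3 + 5 = 2
  -3 + 10 = 7
  -2 + -1 = -3
  -2 + 2 = 0
  -2 + 3 = 1
  -2 + 5 = 3
  -2 + 10 = 8
  -1 + 2 = 1
  -1 + 3 = 2
  -1 + 5 = 4
  -1 + 10 = 9
  2 + 3 = 5
  2 + 5 = 7
  2 + 10 = 12
  3 + 5 = 8
  3 + 10 = 13
  5 + 10 = 15
Collected distinct sums: {-5, -4, -3, -1, 0, 1, 2, 3, 4, 5, 7, 8, 9, 12, 13, 15}
|A +̂ A| = 16
(Reference bound: |A +̂ A| ≥ 2|A| - 3 for |A| ≥ 2, with |A| = 7 giving ≥ 11.)

|A +̂ A| = 16


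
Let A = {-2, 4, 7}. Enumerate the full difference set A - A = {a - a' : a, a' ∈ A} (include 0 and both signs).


A - A = {a - a' : a, a' ∈ A}.
Compute a - a' for each ordered pair (a, a'):
a = -2: -2--2=0, -2-4=-6, -2-7=-9
a = 4: 4--2=6, 4-4=0, 4-7=-3
a = 7: 7--2=9, 7-4=3, 7-7=0
Collecting distinct values (and noting 0 appears from a-a):
A - A = {-9, -6, -3, 0, 3, 6, 9}
|A - A| = 7

A - A = {-9, -6, -3, 0, 3, 6, 9}


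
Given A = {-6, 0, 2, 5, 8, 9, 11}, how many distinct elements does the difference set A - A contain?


A - A = {a - a' : a, a' ∈ A}; |A| = 7.
Bounds: 2|A|-1 ≤ |A - A| ≤ |A|² - |A| + 1, i.e. 13 ≤ |A - A| ≤ 43.
Note: 0 ∈ A - A always (from a - a). The set is symmetric: if d ∈ A - A then -d ∈ A - A.
Enumerate nonzero differences d = a - a' with a > a' (then include -d):
Positive differences: {1, 2, 3, 4, 5, 6, 7, 8, 9, 11, 14, 15, 17}
Full difference set: {0} ∪ (positive diffs) ∪ (negative diffs).
|A - A| = 1 + 2·13 = 27 (matches direct enumeration: 27).

|A - A| = 27


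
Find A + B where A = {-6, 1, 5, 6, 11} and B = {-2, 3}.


A + B = {a + b : a ∈ A, b ∈ B}.
Enumerate all |A|·|B| = 5·2 = 10 pairs (a, b) and collect distinct sums.
a = -6: -6+-2=-8, -6+3=-3
a = 1: 1+-2=-1, 1+3=4
a = 5: 5+-2=3, 5+3=8
a = 6: 6+-2=4, 6+3=9
a = 11: 11+-2=9, 11+3=14
Collecting distinct sums: A + B = {-8, -3, -1, 3, 4, 8, 9, 14}
|A + B| = 8

A + B = {-8, -3, -1, 3, 4, 8, 9, 14}


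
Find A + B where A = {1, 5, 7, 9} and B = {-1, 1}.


A + B = {a + b : a ∈ A, b ∈ B}.
Enumerate all |A|·|B| = 4·2 = 8 pairs (a, b) and collect distinct sums.
a = 1: 1+-1=0, 1+1=2
a = 5: 5+-1=4, 5+1=6
a = 7: 7+-1=6, 7+1=8
a = 9: 9+-1=8, 9+1=10
Collecting distinct sums: A + B = {0, 2, 4, 6, 8, 10}
|A + B| = 6

A + B = {0, 2, 4, 6, 8, 10}


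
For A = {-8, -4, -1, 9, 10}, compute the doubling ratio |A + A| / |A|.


|A| = 5.
Compute A + A by enumerating all 25 pairs.
A + A = {-16, -12, -9, -8, -5, -2, 1, 2, 5, 6, 8, 9, 18, 19, 20}, so |A + A| = 15.
K = |A + A| / |A| = 15/5 = 3/1 ≈ 3.0000.
Reference: AP of size 5 gives K = 9/5 ≈ 1.8000; a fully generic set of size 5 gives K ≈ 3.0000.

|A| = 5, |A + A| = 15, K = 15/5 = 3/1.


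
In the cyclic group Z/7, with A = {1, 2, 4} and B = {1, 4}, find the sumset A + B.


Work in Z/7Z: reduce every sum a + b modulo 7.
Enumerate all 6 pairs:
a = 1: 1+1=2, 1+4=5
a = 2: 2+1=3, 2+4=6
a = 4: 4+1=5, 4+4=1
Distinct residues collected: {1, 2, 3, 5, 6}
|A + B| = 5 (out of 7 total residues).

A + B = {1, 2, 3, 5, 6}


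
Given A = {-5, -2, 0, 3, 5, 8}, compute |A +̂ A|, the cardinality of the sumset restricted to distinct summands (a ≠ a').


Restricted sumset: A +̂ A = {a + a' : a ∈ A, a' ∈ A, a ≠ a'}.
Equivalently, take A + A and drop any sum 2a that is achievable ONLY as a + a for a ∈ A (i.e. sums representable only with equal summands).
Enumerate pairs (a, a') with a < a' (symmetric, so each unordered pair gives one sum; this covers all a ≠ a'):
  -5 + -2 = -7
  -5 + 0 = -5
  -5 + 3 = -2
  -5 + 5 = 0
  -5 + 8 = 3
  -2 + 0 = -2
  -2 + 3 = 1
  -2 + 5 = 3
  -2 + 8 = 6
  0 + 3 = 3
  0 + 5 = 5
  0 + 8 = 8
  3 + 5 = 8
  3 + 8 = 11
  5 + 8 = 13
Collected distinct sums: {-7, -5, -2, 0, 1, 3, 5, 6, 8, 11, 13}
|A +̂ A| = 11
(Reference bound: |A +̂ A| ≥ 2|A| - 3 for |A| ≥ 2, with |A| = 6 giving ≥ 9.)

|A +̂ A| = 11


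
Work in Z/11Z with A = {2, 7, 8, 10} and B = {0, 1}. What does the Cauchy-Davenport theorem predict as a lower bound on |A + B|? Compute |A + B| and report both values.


Cauchy-Davenport: |A + B| ≥ min(p, |A| + |B| - 1) for A, B nonempty in Z/pZ.
|A| = 4, |B| = 2, p = 11.
CD lower bound = min(11, 4 + 2 - 1) = min(11, 5) = 5.
Compute A + B mod 11 directly:
a = 2: 2+0=2, 2+1=3
a = 7: 7+0=7, 7+1=8
a = 8: 8+0=8, 8+1=9
a = 10: 10+0=10, 10+1=0
A + B = {0, 2, 3, 7, 8, 9, 10}, so |A + B| = 7.
Verify: 7 ≥ 5? Yes ✓.

CD lower bound = 5, actual |A + B| = 7.


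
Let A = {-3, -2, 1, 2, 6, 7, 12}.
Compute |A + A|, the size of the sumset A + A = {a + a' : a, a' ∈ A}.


A + A = {a + a' : a, a' ∈ A}; |A| = 7.
General bounds: 2|A| - 1 ≤ |A + A| ≤ |A|(|A|+1)/2, i.e. 13 ≤ |A + A| ≤ 28.
Lower bound 2|A|-1 is attained iff A is an arithmetic progression.
Enumerate sums a + a' for a ≤ a' (symmetric, so this suffices):
a = -3: -3+-3=-6, -3+-2=-5, -3+1=-2, -3+2=-1, -3+6=3, -3+7=4, -3+12=9
a = -2: -2+-2=-4, -2+1=-1, -2+2=0, -2+6=4, -2+7=5, -2+12=10
a = 1: 1+1=2, 1+2=3, 1+6=7, 1+7=8, 1+12=13
a = 2: 2+2=4, 2+6=8, 2+7=9, 2+12=14
a = 6: 6+6=12, 6+7=13, 6+12=18
a = 7: 7+7=14, 7+12=19
a = 12: 12+12=24
Distinct sums: {-6, -5, -4, -2, -1, 0, 2, 3, 4, 5, 7, 8, 9, 10, 12, 13, 14, 18, 19, 24}
|A + A| = 20

|A + A| = 20


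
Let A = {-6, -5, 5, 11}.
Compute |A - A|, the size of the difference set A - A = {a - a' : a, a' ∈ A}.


A - A = {a - a' : a, a' ∈ A}; |A| = 4.
Bounds: 2|A|-1 ≤ |A - A| ≤ |A|² - |A| + 1, i.e. 7 ≤ |A - A| ≤ 13.
Note: 0 ∈ A - A always (from a - a). The set is symmetric: if d ∈ A - A then -d ∈ A - A.
Enumerate nonzero differences d = a - a' with a > a' (then include -d):
Positive differences: {1, 6, 10, 11, 16, 17}
Full difference set: {0} ∪ (positive diffs) ∪ (negative diffs).
|A - A| = 1 + 2·6 = 13 (matches direct enumeration: 13).

|A - A| = 13


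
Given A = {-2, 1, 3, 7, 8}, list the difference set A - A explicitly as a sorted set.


A - A = {a - a' : a, a' ∈ A}.
Compute a - a' for each ordered pair (a, a'):
a = -2: -2--2=0, -2-1=-3, -2-3=-5, -2-7=-9, -2-8=-10
a = 1: 1--2=3, 1-1=0, 1-3=-2, 1-7=-6, 1-8=-7
a = 3: 3--2=5, 3-1=2, 3-3=0, 3-7=-4, 3-8=-5
a = 7: 7--2=9, 7-1=6, 7-3=4, 7-7=0, 7-8=-1
a = 8: 8--2=10, 8-1=7, 8-3=5, 8-7=1, 8-8=0
Collecting distinct values (and noting 0 appears from a-a):
A - A = {-10, -9, -7, -6, -5, -4, -3, -2, -1, 0, 1, 2, 3, 4, 5, 6, 7, 9, 10}
|A - A| = 19

A - A = {-10, -9, -7, -6, -5, -4, -3, -2, -1, 0, 1, 2, 3, 4, 5, 6, 7, 9, 10}


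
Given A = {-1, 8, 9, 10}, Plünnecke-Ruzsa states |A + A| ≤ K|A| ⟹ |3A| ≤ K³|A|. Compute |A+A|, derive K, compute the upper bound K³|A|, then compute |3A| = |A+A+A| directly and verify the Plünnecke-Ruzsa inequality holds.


|A| = 4.
Step 1: Compute A + A by enumerating all 16 pairs.
A + A = {-2, 7, 8, 9, 16, 17, 18, 19, 20}, so |A + A| = 9.
Step 2: Doubling constant K = |A + A|/|A| = 9/4 = 9/4 ≈ 2.2500.
Step 3: Plünnecke-Ruzsa gives |3A| ≤ K³·|A| = (2.2500)³ · 4 ≈ 45.5625.
Step 4: Compute 3A = A + A + A directly by enumerating all triples (a,b,c) ∈ A³; |3A| = 16.
Step 5: Check 16 ≤ 45.5625? Yes ✓.

K = 9/4, Plünnecke-Ruzsa bound K³|A| ≈ 45.5625, |3A| = 16, inequality holds.


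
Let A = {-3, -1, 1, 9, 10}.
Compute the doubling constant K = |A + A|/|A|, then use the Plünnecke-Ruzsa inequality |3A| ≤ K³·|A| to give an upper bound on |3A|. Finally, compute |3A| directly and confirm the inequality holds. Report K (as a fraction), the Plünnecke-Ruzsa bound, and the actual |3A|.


|A| = 5.
Step 1: Compute A + A by enumerating all 25 pairs.
A + A = {-6, -4, -2, 0, 2, 6, 7, 8, 9, 10, 11, 18, 19, 20}, so |A + A| = 14.
Step 2: Doubling constant K = |A + A|/|A| = 14/5 = 14/5 ≈ 2.8000.
Step 3: Plünnecke-Ruzsa gives |3A| ≤ K³·|A| = (2.8000)³ · 5 ≈ 109.7600.
Step 4: Compute 3A = A + A + A directly by enumerating all triples (a,b,c) ∈ A³; |3A| = 27.
Step 5: Check 27 ≤ 109.7600? Yes ✓.

K = 14/5, Plünnecke-Ruzsa bound K³|A| ≈ 109.7600, |3A| = 27, inequality holds.


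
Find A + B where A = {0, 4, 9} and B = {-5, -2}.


A + B = {a + b : a ∈ A, b ∈ B}.
Enumerate all |A|·|B| = 3·2 = 6 pairs (a, b) and collect distinct sums.
a = 0: 0+-5=-5, 0+-2=-2
a = 4: 4+-5=-1, 4+-2=2
a = 9: 9+-5=4, 9+-2=7
Collecting distinct sums: A + B = {-5, -2, -1, 2, 4, 7}
|A + B| = 6

A + B = {-5, -2, -1, 2, 4, 7}


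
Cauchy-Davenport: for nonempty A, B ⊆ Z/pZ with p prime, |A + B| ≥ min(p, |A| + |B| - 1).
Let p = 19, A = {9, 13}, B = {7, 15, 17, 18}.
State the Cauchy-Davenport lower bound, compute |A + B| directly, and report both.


Cauchy-Davenport: |A + B| ≥ min(p, |A| + |B| - 1) for A, B nonempty in Z/pZ.
|A| = 2, |B| = 4, p = 19.
CD lower bound = min(19, 2 + 4 - 1) = min(19, 5) = 5.
Compute A + B mod 19 directly:
a = 9: 9+7=16, 9+15=5, 9+17=7, 9+18=8
a = 13: 13+7=1, 13+15=9, 13+17=11, 13+18=12
A + B = {1, 5, 7, 8, 9, 11, 12, 16}, so |A + B| = 8.
Verify: 8 ≥ 5? Yes ✓.

CD lower bound = 5, actual |A + B| = 8.


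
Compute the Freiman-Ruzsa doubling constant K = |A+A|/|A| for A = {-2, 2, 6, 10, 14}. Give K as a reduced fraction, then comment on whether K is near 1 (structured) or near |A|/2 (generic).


|A| = 5.
Compute A + A by enumerating all 25 pairs.
A + A = {-4, 0, 4, 8, 12, 16, 20, 24, 28}, so |A + A| = 9.
K = |A + A| / |A| = 9/5 (already in lowest terms) ≈ 1.8000.
Reference: AP of size 5 gives K = 9/5 ≈ 1.8000; a fully generic set of size 5 gives K ≈ 3.0000.

|A| = 5, |A + A| = 9, K = 9/5.


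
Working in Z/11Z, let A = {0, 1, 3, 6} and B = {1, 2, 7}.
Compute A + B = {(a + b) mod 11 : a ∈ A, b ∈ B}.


Work in Z/11Z: reduce every sum a + b modulo 11.
Enumerate all 12 pairs:
a = 0: 0+1=1, 0+2=2, 0+7=7
a = 1: 1+1=2, 1+2=3, 1+7=8
a = 3: 3+1=4, 3+2=5, 3+7=10
a = 6: 6+1=7, 6+2=8, 6+7=2
Distinct residues collected: {1, 2, 3, 4, 5, 7, 8, 10}
|A + B| = 8 (out of 11 total residues).

A + B = {1, 2, 3, 4, 5, 7, 8, 10}


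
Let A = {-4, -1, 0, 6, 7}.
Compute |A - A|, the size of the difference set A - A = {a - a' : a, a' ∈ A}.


A - A = {a - a' : a, a' ∈ A}; |A| = 5.
Bounds: 2|A|-1 ≤ |A - A| ≤ |A|² - |A| + 1, i.e. 9 ≤ |A - A| ≤ 21.
Note: 0 ∈ A - A always (from a - a). The set is symmetric: if d ∈ A - A then -d ∈ A - A.
Enumerate nonzero differences d = a - a' with a > a' (then include -d):
Positive differences: {1, 3, 4, 6, 7, 8, 10, 11}
Full difference set: {0} ∪ (positive diffs) ∪ (negative diffs).
|A - A| = 1 + 2·8 = 17 (matches direct enumeration: 17).

|A - A| = 17


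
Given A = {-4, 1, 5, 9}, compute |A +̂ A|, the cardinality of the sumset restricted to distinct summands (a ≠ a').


Restricted sumset: A +̂ A = {a + a' : a ∈ A, a' ∈ A, a ≠ a'}.
Equivalently, take A + A and drop any sum 2a that is achievable ONLY as a + a for a ∈ A (i.e. sums representable only with equal summands).
Enumerate pairs (a, a') with a < a' (symmetric, so each unordered pair gives one sum; this covers all a ≠ a'):
  -4 + 1 = -3
  -4 + 5 = 1
  -4 + 9 = 5
  1 + 5 = 6
  1 + 9 = 10
  5 + 9 = 14
Collected distinct sums: {-3, 1, 5, 6, 10, 14}
|A +̂ A| = 6
(Reference bound: |A +̂ A| ≥ 2|A| - 3 for |A| ≥ 2, with |A| = 4 giving ≥ 5.)

|A +̂ A| = 6


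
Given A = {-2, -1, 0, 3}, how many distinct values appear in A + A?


A + A = {a + a' : a, a' ∈ A}; |A| = 4.
General bounds: 2|A| - 1 ≤ |A + A| ≤ |A|(|A|+1)/2, i.e. 7 ≤ |A + A| ≤ 10.
Lower bound 2|A|-1 is attained iff A is an arithmetic progression.
Enumerate sums a + a' for a ≤ a' (symmetric, so this suffices):
a = -2: -2+-2=-4, -2+-1=-3, -2+0=-2, -2+3=1
a = -1: -1+-1=-2, -1+0=-1, -1+3=2
a = 0: 0+0=0, 0+3=3
a = 3: 3+3=6
Distinct sums: {-4, -3, -2, -1, 0, 1, 2, 3, 6}
|A + A| = 9

|A + A| = 9


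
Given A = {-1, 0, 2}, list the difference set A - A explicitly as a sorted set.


A - A = {a - a' : a, a' ∈ A}.
Compute a - a' for each ordered pair (a, a'):
a = -1: -1--1=0, -1-0=-1, -1-2=-3
a = 0: 0--1=1, 0-0=0, 0-2=-2
a = 2: 2--1=3, 2-0=2, 2-2=0
Collecting distinct values (and noting 0 appears from a-a):
A - A = {-3, -2, -1, 0, 1, 2, 3}
|A - A| = 7

A - A = {-3, -2, -1, 0, 1, 2, 3}


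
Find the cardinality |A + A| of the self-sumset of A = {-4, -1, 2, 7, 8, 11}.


A + A = {a + a' : a, a' ∈ A}; |A| = 6.
General bounds: 2|A| - 1 ≤ |A + A| ≤ |A|(|A|+1)/2, i.e. 11 ≤ |A + A| ≤ 21.
Lower bound 2|A|-1 is attained iff A is an arithmetic progression.
Enumerate sums a + a' for a ≤ a' (symmetric, so this suffices):
a = -4: -4+-4=-8, -4+-1=-5, -4+2=-2, -4+7=3, -4+8=4, -4+11=7
a = -1: -1+-1=-2, -1+2=1, -1+7=6, -1+8=7, -1+11=10
a = 2: 2+2=4, 2+7=9, 2+8=10, 2+11=13
a = 7: 7+7=14, 7+8=15, 7+11=18
a = 8: 8+8=16, 8+11=19
a = 11: 11+11=22
Distinct sums: {-8, -5, -2, 1, 3, 4, 6, 7, 9, 10, 13, 14, 15, 16, 18, 19, 22}
|A + A| = 17

|A + A| = 17


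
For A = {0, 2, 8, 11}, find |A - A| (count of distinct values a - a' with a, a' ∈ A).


A - A = {a - a' : a, a' ∈ A}; |A| = 4.
Bounds: 2|A|-1 ≤ |A - A| ≤ |A|² - |A| + 1, i.e. 7 ≤ |A - A| ≤ 13.
Note: 0 ∈ A - A always (from a - a). The set is symmetric: if d ∈ A - A then -d ∈ A - A.
Enumerate nonzero differences d = a - a' with a > a' (then include -d):
Positive differences: {2, 3, 6, 8, 9, 11}
Full difference set: {0} ∪ (positive diffs) ∪ (negative diffs).
|A - A| = 1 + 2·6 = 13 (matches direct enumeration: 13).

|A - A| = 13


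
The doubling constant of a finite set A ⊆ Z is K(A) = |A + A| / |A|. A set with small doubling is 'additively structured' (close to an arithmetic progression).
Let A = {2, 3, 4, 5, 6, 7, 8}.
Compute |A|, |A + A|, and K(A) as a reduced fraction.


|A| = 7.
Compute A + A by enumerating all 49 pairs.
A + A = {4, 5, 6, 7, 8, 9, 10, 11, 12, 13, 14, 15, 16}, so |A + A| = 13.
K = |A + A| / |A| = 13/7 (already in lowest terms) ≈ 1.8571.
Reference: AP of size 7 gives K = 13/7 ≈ 1.8571; a fully generic set of size 7 gives K ≈ 4.0000.

|A| = 7, |A + A| = 13, K = 13/7.


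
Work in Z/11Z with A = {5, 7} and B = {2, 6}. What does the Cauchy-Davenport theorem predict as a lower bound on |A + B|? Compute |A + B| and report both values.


Cauchy-Davenport: |A + B| ≥ min(p, |A| + |B| - 1) for A, B nonempty in Z/pZ.
|A| = 2, |B| = 2, p = 11.
CD lower bound = min(11, 2 + 2 - 1) = min(11, 3) = 3.
Compute A + B mod 11 directly:
a = 5: 5+2=7, 5+6=0
a = 7: 7+2=9, 7+6=2
A + B = {0, 2, 7, 9}, so |A + B| = 4.
Verify: 4 ≥ 3? Yes ✓.

CD lower bound = 3, actual |A + B| = 4.


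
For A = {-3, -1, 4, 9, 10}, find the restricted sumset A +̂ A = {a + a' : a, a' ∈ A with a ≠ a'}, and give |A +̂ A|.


Restricted sumset: A +̂ A = {a + a' : a ∈ A, a' ∈ A, a ≠ a'}.
Equivalently, take A + A and drop any sum 2a that is achievable ONLY as a + a for a ∈ A (i.e. sums representable only with equal summands).
Enumerate pairs (a, a') with a < a' (symmetric, so each unordered pair gives one sum; this covers all a ≠ a'):
  -3 + -1 = -4
  -3 + 4 = 1
  -3 + 9 = 6
  -3 + 10 = 7
  -1 + 4 = 3
  -1 + 9 = 8
  -1 + 10 = 9
  4 + 9 = 13
  4 + 10 = 14
  9 + 10 = 19
Collected distinct sums: {-4, 1, 3, 6, 7, 8, 9, 13, 14, 19}
|A +̂ A| = 10
(Reference bound: |A +̂ A| ≥ 2|A| - 3 for |A| ≥ 2, with |A| = 5 giving ≥ 7.)

|A +̂ A| = 10


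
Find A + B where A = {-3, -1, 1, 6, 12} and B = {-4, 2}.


A + B = {a + b : a ∈ A, b ∈ B}.
Enumerate all |A|·|B| = 5·2 = 10 pairs (a, b) and collect distinct sums.
a = -3: -3+-4=-7, -3+2=-1
a = -1: -1+-4=-5, -1+2=1
a = 1: 1+-4=-3, 1+2=3
a = 6: 6+-4=2, 6+2=8
a = 12: 12+-4=8, 12+2=14
Collecting distinct sums: A + B = {-7, -5, -3, -1, 1, 2, 3, 8, 14}
|A + B| = 9

A + B = {-7, -5, -3, -1, 1, 2, 3, 8, 14}


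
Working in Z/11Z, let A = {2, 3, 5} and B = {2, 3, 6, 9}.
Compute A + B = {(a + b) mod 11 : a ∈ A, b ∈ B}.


Work in Z/11Z: reduce every sum a + b modulo 11.
Enumerate all 12 pairs:
a = 2: 2+2=4, 2+3=5, 2+6=8, 2+9=0
a = 3: 3+2=5, 3+3=6, 3+6=9, 3+9=1
a = 5: 5+2=7, 5+3=8, 5+6=0, 5+9=3
Distinct residues collected: {0, 1, 3, 4, 5, 6, 7, 8, 9}
|A + B| = 9 (out of 11 total residues).

A + B = {0, 1, 3, 4, 5, 6, 7, 8, 9}


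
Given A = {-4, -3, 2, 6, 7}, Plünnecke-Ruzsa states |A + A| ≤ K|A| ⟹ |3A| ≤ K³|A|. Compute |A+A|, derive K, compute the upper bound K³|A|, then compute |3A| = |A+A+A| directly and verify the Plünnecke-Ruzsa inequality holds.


|A| = 5.
Step 1: Compute A + A by enumerating all 25 pairs.
A + A = {-8, -7, -6, -2, -1, 2, 3, 4, 8, 9, 12, 13, 14}, so |A + A| = 13.
Step 2: Doubling constant K = |A + A|/|A| = 13/5 = 13/5 ≈ 2.6000.
Step 3: Plünnecke-Ruzsa gives |3A| ≤ K³·|A| = (2.6000)³ · 5 ≈ 87.8800.
Step 4: Compute 3A = A + A + A directly by enumerating all triples (a,b,c) ∈ A³; |3A| = 25.
Step 5: Check 25 ≤ 87.8800? Yes ✓.

K = 13/5, Plünnecke-Ruzsa bound K³|A| ≈ 87.8800, |3A| = 25, inequality holds.


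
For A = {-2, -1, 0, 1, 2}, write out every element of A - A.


A - A = {a - a' : a, a' ∈ A}.
Compute a - a' for each ordered pair (a, a'):
a = -2: -2--2=0, -2--1=-1, -2-0=-2, -2-1=-3, -2-2=-4
a = -1: -1--2=1, -1--1=0, -1-0=-1, -1-1=-2, -1-2=-3
a = 0: 0--2=2, 0--1=1, 0-0=0, 0-1=-1, 0-2=-2
a = 1: 1--2=3, 1--1=2, 1-0=1, 1-1=0, 1-2=-1
a = 2: 2--2=4, 2--1=3, 2-0=2, 2-1=1, 2-2=0
Collecting distinct values (and noting 0 appears from a-a):
A - A = {-4, -3, -2, -1, 0, 1, 2, 3, 4}
|A - A| = 9

A - A = {-4, -3, -2, -1, 0, 1, 2, 3, 4}


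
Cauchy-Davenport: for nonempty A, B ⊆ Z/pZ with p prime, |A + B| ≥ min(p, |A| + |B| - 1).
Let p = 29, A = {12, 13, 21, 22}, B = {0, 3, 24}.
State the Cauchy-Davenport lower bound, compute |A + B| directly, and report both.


Cauchy-Davenport: |A + B| ≥ min(p, |A| + |B| - 1) for A, B nonempty in Z/pZ.
|A| = 4, |B| = 3, p = 29.
CD lower bound = min(29, 4 + 3 - 1) = min(29, 6) = 6.
Compute A + B mod 29 directly:
a = 12: 12+0=12, 12+3=15, 12+24=7
a = 13: 13+0=13, 13+3=16, 13+24=8
a = 21: 21+0=21, 21+3=24, 21+24=16
a = 22: 22+0=22, 22+3=25, 22+24=17
A + B = {7, 8, 12, 13, 15, 16, 17, 21, 22, 24, 25}, so |A + B| = 11.
Verify: 11 ≥ 6? Yes ✓.

CD lower bound = 6, actual |A + B| = 11.


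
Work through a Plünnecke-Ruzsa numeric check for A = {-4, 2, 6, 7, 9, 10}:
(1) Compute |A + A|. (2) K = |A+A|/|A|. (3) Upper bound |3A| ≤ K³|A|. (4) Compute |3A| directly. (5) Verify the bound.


|A| = 6.
Step 1: Compute A + A by enumerating all 36 pairs.
A + A = {-8, -2, 2, 3, 4, 5, 6, 8, 9, 11, 12, 13, 14, 15, 16, 17, 18, 19, 20}, so |A + A| = 19.
Step 2: Doubling constant K = |A + A|/|A| = 19/6 = 19/6 ≈ 3.1667.
Step 3: Plünnecke-Ruzsa gives |3A| ≤ K³·|A| = (3.1667)³ · 6 ≈ 190.5278.
Step 4: Compute 3A = A + A + A directly by enumerating all triples (a,b,c) ∈ A³; |3A| = 34.
Step 5: Check 34 ≤ 190.5278? Yes ✓.

K = 19/6, Plünnecke-Ruzsa bound K³|A| ≈ 190.5278, |3A| = 34, inequality holds.


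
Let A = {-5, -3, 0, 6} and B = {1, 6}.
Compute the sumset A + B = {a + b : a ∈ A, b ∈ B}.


A + B = {a + b : a ∈ A, b ∈ B}.
Enumerate all |A|·|B| = 4·2 = 8 pairs (a, b) and collect distinct sums.
a = -5: -5+1=-4, -5+6=1
a = -3: -3+1=-2, -3+6=3
a = 0: 0+1=1, 0+6=6
a = 6: 6+1=7, 6+6=12
Collecting distinct sums: A + B = {-4, -2, 1, 3, 6, 7, 12}
|A + B| = 7

A + B = {-4, -2, 1, 3, 6, 7, 12}


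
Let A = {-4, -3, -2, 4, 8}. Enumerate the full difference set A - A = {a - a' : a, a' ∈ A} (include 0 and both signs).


A - A = {a - a' : a, a' ∈ A}.
Compute a - a' for each ordered pair (a, a'):
a = -4: -4--4=0, -4--3=-1, -4--2=-2, -4-4=-8, -4-8=-12
a = -3: -3--4=1, -3--3=0, -3--2=-1, -3-4=-7, -3-8=-11
a = -2: -2--4=2, -2--3=1, -2--2=0, -2-4=-6, -2-8=-10
a = 4: 4--4=8, 4--3=7, 4--2=6, 4-4=0, 4-8=-4
a = 8: 8--4=12, 8--3=11, 8--2=10, 8-4=4, 8-8=0
Collecting distinct values (and noting 0 appears from a-a):
A - A = {-12, -11, -10, -8, -7, -6, -4, -2, -1, 0, 1, 2, 4, 6, 7, 8, 10, 11, 12}
|A - A| = 19

A - A = {-12, -11, -10, -8, -7, -6, -4, -2, -1, 0, 1, 2, 4, 6, 7, 8, 10, 11, 12}


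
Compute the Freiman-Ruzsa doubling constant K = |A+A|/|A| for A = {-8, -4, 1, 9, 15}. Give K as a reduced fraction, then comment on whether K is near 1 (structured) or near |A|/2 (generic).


|A| = 5.
Compute A + A by enumerating all 25 pairs.
A + A = {-16, -12, -8, -7, -3, 1, 2, 5, 7, 10, 11, 16, 18, 24, 30}, so |A + A| = 15.
K = |A + A| / |A| = 15/5 = 3/1 ≈ 3.0000.
Reference: AP of size 5 gives K = 9/5 ≈ 1.8000; a fully generic set of size 5 gives K ≈ 3.0000.

|A| = 5, |A + A| = 15, K = 15/5 = 3/1.


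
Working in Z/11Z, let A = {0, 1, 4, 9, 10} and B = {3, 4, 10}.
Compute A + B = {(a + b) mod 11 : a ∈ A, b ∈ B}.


Work in Z/11Z: reduce every sum a + b modulo 11.
Enumerate all 15 pairs:
a = 0: 0+3=3, 0+4=4, 0+10=10
a = 1: 1+3=4, 1+4=5, 1+10=0
a = 4: 4+3=7, 4+4=8, 4+10=3
a = 9: 9+3=1, 9+4=2, 9+10=8
a = 10: 10+3=2, 10+4=3, 10+10=9
Distinct residues collected: {0, 1, 2, 3, 4, 5, 7, 8, 9, 10}
|A + B| = 10 (out of 11 total residues).

A + B = {0, 1, 2, 3, 4, 5, 7, 8, 9, 10}


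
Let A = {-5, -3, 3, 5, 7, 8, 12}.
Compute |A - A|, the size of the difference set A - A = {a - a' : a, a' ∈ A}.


A - A = {a - a' : a, a' ∈ A}; |A| = 7.
Bounds: 2|A|-1 ≤ |A - A| ≤ |A|² - |A| + 1, i.e. 13 ≤ |A - A| ≤ 43.
Note: 0 ∈ A - A always (from a - a). The set is symmetric: if d ∈ A - A then -d ∈ A - A.
Enumerate nonzero differences d = a - a' with a > a' (then include -d):
Positive differences: {1, 2, 3, 4, 5, 6, 7, 8, 9, 10, 11, 12, 13, 15, 17}
Full difference set: {0} ∪ (positive diffs) ∪ (negative diffs).
|A - A| = 1 + 2·15 = 31 (matches direct enumeration: 31).

|A - A| = 31


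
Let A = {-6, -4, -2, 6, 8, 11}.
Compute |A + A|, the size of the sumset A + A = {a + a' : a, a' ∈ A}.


A + A = {a + a' : a, a' ∈ A}; |A| = 6.
General bounds: 2|A| - 1 ≤ |A + A| ≤ |A|(|A|+1)/2, i.e. 11 ≤ |A + A| ≤ 21.
Lower bound 2|A|-1 is attained iff A is an arithmetic progression.
Enumerate sums a + a' for a ≤ a' (symmetric, so this suffices):
a = -6: -6+-6=-12, -6+-4=-10, -6+-2=-8, -6+6=0, -6+8=2, -6+11=5
a = -4: -4+-4=-8, -4+-2=-6, -4+6=2, -4+8=4, -4+11=7
a = -2: -2+-2=-4, -2+6=4, -2+8=6, -2+11=9
a = 6: 6+6=12, 6+8=14, 6+11=17
a = 8: 8+8=16, 8+11=19
a = 11: 11+11=22
Distinct sums: {-12, -10, -8, -6, -4, 0, 2, 4, 5, 6, 7, 9, 12, 14, 16, 17, 19, 22}
|A + A| = 18

|A + A| = 18


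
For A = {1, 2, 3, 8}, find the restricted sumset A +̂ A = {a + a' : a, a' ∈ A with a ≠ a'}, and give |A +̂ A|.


Restricted sumset: A +̂ A = {a + a' : a ∈ A, a' ∈ A, a ≠ a'}.
Equivalently, take A + A and drop any sum 2a that is achievable ONLY as a + a for a ∈ A (i.e. sums representable only with equal summands).
Enumerate pairs (a, a') with a < a' (symmetric, so each unordered pair gives one sum; this covers all a ≠ a'):
  1 + 2 = 3
  1 + 3 = 4
  1 + 8 = 9
  2 + 3 = 5
  2 + 8 = 10
  3 + 8 = 11
Collected distinct sums: {3, 4, 5, 9, 10, 11}
|A +̂ A| = 6
(Reference bound: |A +̂ A| ≥ 2|A| - 3 for |A| ≥ 2, with |A| = 4 giving ≥ 5.)

|A +̂ A| = 6


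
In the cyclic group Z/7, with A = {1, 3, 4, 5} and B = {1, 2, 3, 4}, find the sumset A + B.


Work in Z/7Z: reduce every sum a + b modulo 7.
Enumerate all 16 pairs:
a = 1: 1+1=2, 1+2=3, 1+3=4, 1+4=5
a = 3: 3+1=4, 3+2=5, 3+3=6, 3+4=0
a = 4: 4+1=5, 4+2=6, 4+3=0, 4+4=1
a = 5: 5+1=6, 5+2=0, 5+3=1, 5+4=2
Distinct residues collected: {0, 1, 2, 3, 4, 5, 6}
|A + B| = 7 (out of 7 total residues).

A + B = {0, 1, 2, 3, 4, 5, 6}


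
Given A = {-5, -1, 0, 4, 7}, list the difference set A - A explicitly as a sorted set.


A - A = {a - a' : a, a' ∈ A}.
Compute a - a' for each ordered pair (a, a'):
a = -5: -5--5=0, -5--1=-4, -5-0=-5, -5-4=-9, -5-7=-12
a = -1: -1--5=4, -1--1=0, -1-0=-1, -1-4=-5, -1-7=-8
a = 0: 0--5=5, 0--1=1, 0-0=0, 0-4=-4, 0-7=-7
a = 4: 4--5=9, 4--1=5, 4-0=4, 4-4=0, 4-7=-3
a = 7: 7--5=12, 7--1=8, 7-0=7, 7-4=3, 7-7=0
Collecting distinct values (and noting 0 appears from a-a):
A - A = {-12, -9, -8, -7, -5, -4, -3, -1, 0, 1, 3, 4, 5, 7, 8, 9, 12}
|A - A| = 17

A - A = {-12, -9, -8, -7, -5, -4, -3, -1, 0, 1, 3, 4, 5, 7, 8, 9, 12}


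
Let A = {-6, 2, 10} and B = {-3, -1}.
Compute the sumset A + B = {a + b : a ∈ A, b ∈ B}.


A + B = {a + b : a ∈ A, b ∈ B}.
Enumerate all |A|·|B| = 3·2 = 6 pairs (a, b) and collect distinct sums.
a = -6: -6+-3=-9, -6+-1=-7
a = 2: 2+-3=-1, 2+-1=1
a = 10: 10+-3=7, 10+-1=9
Collecting distinct sums: A + B = {-9, -7, -1, 1, 7, 9}
|A + B| = 6

A + B = {-9, -7, -1, 1, 7, 9}


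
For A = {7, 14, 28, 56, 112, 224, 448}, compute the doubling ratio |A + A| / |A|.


|A| = 7.
Compute A + A by enumerating all 49 pairs.
A + A = {14, 21, 28, 35, 42, 56, 63, 70, 84, 112, 119, 126, 140, 168, 224, 231, 238, 252, 280, 336, 448, 455, 462, 476, 504, 560, 672, 896}, so |A + A| = 28.
K = |A + A| / |A| = 28/7 = 4/1 ≈ 4.0000.
Reference: AP of size 7 gives K = 13/7 ≈ 1.8571; a fully generic set of size 7 gives K ≈ 4.0000.

|A| = 7, |A + A| = 28, K = 28/7 = 4/1.


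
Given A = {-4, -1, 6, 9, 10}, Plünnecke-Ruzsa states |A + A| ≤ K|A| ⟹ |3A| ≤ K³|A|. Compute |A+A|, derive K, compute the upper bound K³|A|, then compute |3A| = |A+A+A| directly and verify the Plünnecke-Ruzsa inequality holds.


|A| = 5.
Step 1: Compute A + A by enumerating all 25 pairs.
A + A = {-8, -5, -2, 2, 5, 6, 8, 9, 12, 15, 16, 18, 19, 20}, so |A + A| = 14.
Step 2: Doubling constant K = |A + A|/|A| = 14/5 = 14/5 ≈ 2.8000.
Step 3: Plünnecke-Ruzsa gives |3A| ≤ K³·|A| = (2.8000)³ · 5 ≈ 109.7600.
Step 4: Compute 3A = A + A + A directly by enumerating all triples (a,b,c) ∈ A³; |3A| = 28.
Step 5: Check 28 ≤ 109.7600? Yes ✓.

K = 14/5, Plünnecke-Ruzsa bound K³|A| ≈ 109.7600, |3A| = 28, inequality holds.


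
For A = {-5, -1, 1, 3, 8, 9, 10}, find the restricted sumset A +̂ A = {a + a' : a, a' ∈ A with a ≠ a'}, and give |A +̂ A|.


Restricted sumset: A +̂ A = {a + a' : a ∈ A, a' ∈ A, a ≠ a'}.
Equivalently, take A + A and drop any sum 2a that is achievable ONLY as a + a for a ∈ A (i.e. sums representable only with equal summands).
Enumerate pairs (a, a') with a < a' (symmetric, so each unordered pair gives one sum; this covers all a ≠ a'):
  -5 + -1 = -6
  -5 + 1 = -4
  -5 + 3 = -2
  -5 + 8 = 3
  -5 + 9 = 4
  -5 + 10 = 5
  -1 + 1 = 0
  -1 + 3 = 2
  -1 + 8 = 7
  -1 + 9 = 8
  -1 + 10 = 9
  1 + 3 = 4
  1 + 8 = 9
  1 + 9 = 10
  1 + 10 = 11
  3 + 8 = 11
  3 + 9 = 12
  3 + 10 = 13
  8 + 9 = 17
  8 + 10 = 18
  9 + 10 = 19
Collected distinct sums: {-6, -4, -2, 0, 2, 3, 4, 5, 7, 8, 9, 10, 11, 12, 13, 17, 18, 19}
|A +̂ A| = 18
(Reference bound: |A +̂ A| ≥ 2|A| - 3 for |A| ≥ 2, with |A| = 7 giving ≥ 11.)

|A +̂ A| = 18


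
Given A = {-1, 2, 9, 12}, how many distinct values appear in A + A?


A + A = {a + a' : a, a' ∈ A}; |A| = 4.
General bounds: 2|A| - 1 ≤ |A + A| ≤ |A|(|A|+1)/2, i.e. 7 ≤ |A + A| ≤ 10.
Lower bound 2|A|-1 is attained iff A is an arithmetic progression.
Enumerate sums a + a' for a ≤ a' (symmetric, so this suffices):
a = -1: -1+-1=-2, -1+2=1, -1+9=8, -1+12=11
a = 2: 2+2=4, 2+9=11, 2+12=14
a = 9: 9+9=18, 9+12=21
a = 12: 12+12=24
Distinct sums: {-2, 1, 4, 8, 11, 14, 18, 21, 24}
|A + A| = 9

|A + A| = 9


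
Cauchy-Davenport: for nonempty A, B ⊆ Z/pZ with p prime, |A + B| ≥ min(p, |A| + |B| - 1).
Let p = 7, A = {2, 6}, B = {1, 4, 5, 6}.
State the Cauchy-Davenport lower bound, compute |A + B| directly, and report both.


Cauchy-Davenport: |A + B| ≥ min(p, |A| + |B| - 1) for A, B nonempty in Z/pZ.
|A| = 2, |B| = 4, p = 7.
CD lower bound = min(7, 2 + 4 - 1) = min(7, 5) = 5.
Compute A + B mod 7 directly:
a = 2: 2+1=3, 2+4=6, 2+5=0, 2+6=1
a = 6: 6+1=0, 6+4=3, 6+5=4, 6+6=5
A + B = {0, 1, 3, 4, 5, 6}, so |A + B| = 6.
Verify: 6 ≥ 5? Yes ✓.

CD lower bound = 5, actual |A + B| = 6.


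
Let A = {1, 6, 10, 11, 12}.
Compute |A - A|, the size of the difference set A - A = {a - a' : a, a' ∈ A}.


A - A = {a - a' : a, a' ∈ A}; |A| = 5.
Bounds: 2|A|-1 ≤ |A - A| ≤ |A|² - |A| + 1, i.e. 9 ≤ |A - A| ≤ 21.
Note: 0 ∈ A - A always (from a - a). The set is symmetric: if d ∈ A - A then -d ∈ A - A.
Enumerate nonzero differences d = a - a' with a > a' (then include -d):
Positive differences: {1, 2, 4, 5, 6, 9, 10, 11}
Full difference set: {0} ∪ (positive diffs) ∪ (negative diffs).
|A - A| = 1 + 2·8 = 17 (matches direct enumeration: 17).

|A - A| = 17


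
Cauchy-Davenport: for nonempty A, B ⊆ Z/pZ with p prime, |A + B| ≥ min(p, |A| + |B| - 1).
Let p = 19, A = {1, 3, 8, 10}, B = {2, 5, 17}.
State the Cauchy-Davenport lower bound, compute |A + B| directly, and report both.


Cauchy-Davenport: |A + B| ≥ min(p, |A| + |B| - 1) for A, B nonempty in Z/pZ.
|A| = 4, |B| = 3, p = 19.
CD lower bound = min(19, 4 + 3 - 1) = min(19, 6) = 6.
Compute A + B mod 19 directly:
a = 1: 1+2=3, 1+5=6, 1+17=18
a = 3: 3+2=5, 3+5=8, 3+17=1
a = 8: 8+2=10, 8+5=13, 8+17=6
a = 10: 10+2=12, 10+5=15, 10+17=8
A + B = {1, 3, 5, 6, 8, 10, 12, 13, 15, 18}, so |A + B| = 10.
Verify: 10 ≥ 6? Yes ✓.

CD lower bound = 6, actual |A + B| = 10.


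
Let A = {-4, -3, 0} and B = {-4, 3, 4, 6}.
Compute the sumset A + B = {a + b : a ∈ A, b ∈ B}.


A + B = {a + b : a ∈ A, b ∈ B}.
Enumerate all |A|·|B| = 3·4 = 12 pairs (a, b) and collect distinct sums.
a = -4: -4+-4=-8, -4+3=-1, -4+4=0, -4+6=2
a = -3: -3+-4=-7, -3+3=0, -3+4=1, -3+6=3
a = 0: 0+-4=-4, 0+3=3, 0+4=4, 0+6=6
Collecting distinct sums: A + B = {-8, -7, -4, -1, 0, 1, 2, 3, 4, 6}
|A + B| = 10

A + B = {-8, -7, -4, -1, 0, 1, 2, 3, 4, 6}


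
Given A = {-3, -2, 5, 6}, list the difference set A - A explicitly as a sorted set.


A - A = {a - a' : a, a' ∈ A}.
Compute a - a' for each ordered pair (a, a'):
a = -3: -3--3=0, -3--2=-1, -3-5=-8, -3-6=-9
a = -2: -2--3=1, -2--2=0, -2-5=-7, -2-6=-8
a = 5: 5--3=8, 5--2=7, 5-5=0, 5-6=-1
a = 6: 6--3=9, 6--2=8, 6-5=1, 6-6=0
Collecting distinct values (and noting 0 appears from a-a):
A - A = {-9, -8, -7, -1, 0, 1, 7, 8, 9}
|A - A| = 9

A - A = {-9, -8, -7, -1, 0, 1, 7, 8, 9}


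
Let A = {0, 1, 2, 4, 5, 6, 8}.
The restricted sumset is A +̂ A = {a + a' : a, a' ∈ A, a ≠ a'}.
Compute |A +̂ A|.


Restricted sumset: A +̂ A = {a + a' : a ∈ A, a' ∈ A, a ≠ a'}.
Equivalently, take A + A and drop any sum 2a that is achievable ONLY as a + a for a ∈ A (i.e. sums representable only with equal summands).
Enumerate pairs (a, a') with a < a' (symmetric, so each unordered pair gives one sum; this covers all a ≠ a'):
  0 + 1 = 1
  0 + 2 = 2
  0 + 4 = 4
  0 + 5 = 5
  0 + 6 = 6
  0 + 8 = 8
  1 + 2 = 3
  1 + 4 = 5
  1 + 5 = 6
  1 + 6 = 7
  1 + 8 = 9
  2 + 4 = 6
  2 + 5 = 7
  2 + 6 = 8
  2 + 8 = 10
  4 + 5 = 9
  4 + 6 = 10
  4 + 8 = 12
  5 + 6 = 11
  5 + 8 = 13
  6 + 8 = 14
Collected distinct sums: {1, 2, 3, 4, 5, 6, 7, 8, 9, 10, 11, 12, 13, 14}
|A +̂ A| = 14
(Reference bound: |A +̂ A| ≥ 2|A| - 3 for |A| ≥ 2, with |A| = 7 giving ≥ 11.)

|A +̂ A| = 14


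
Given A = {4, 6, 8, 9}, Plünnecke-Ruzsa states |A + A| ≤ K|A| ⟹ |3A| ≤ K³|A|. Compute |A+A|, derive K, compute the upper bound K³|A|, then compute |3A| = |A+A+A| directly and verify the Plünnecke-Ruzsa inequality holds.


|A| = 4.
Step 1: Compute A + A by enumerating all 16 pairs.
A + A = {8, 10, 12, 13, 14, 15, 16, 17, 18}, so |A + A| = 9.
Step 2: Doubling constant K = |A + A|/|A| = 9/4 = 9/4 ≈ 2.2500.
Step 3: Plünnecke-Ruzsa gives |3A| ≤ K³·|A| = (2.2500)³ · 4 ≈ 45.5625.
Step 4: Compute 3A = A + A + A directly by enumerating all triples (a,b,c) ∈ A³; |3A| = 14.
Step 5: Check 14 ≤ 45.5625? Yes ✓.

K = 9/4, Plünnecke-Ruzsa bound K³|A| ≈ 45.5625, |3A| = 14, inequality holds.


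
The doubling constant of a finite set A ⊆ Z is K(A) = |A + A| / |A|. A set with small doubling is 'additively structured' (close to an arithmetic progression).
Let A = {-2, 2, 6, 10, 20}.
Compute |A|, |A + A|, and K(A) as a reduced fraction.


|A| = 5.
Compute A + A by enumerating all 25 pairs.
A + A = {-4, 0, 4, 8, 12, 16, 18, 20, 22, 26, 30, 40}, so |A + A| = 12.
K = |A + A| / |A| = 12/5 (already in lowest terms) ≈ 2.4000.
Reference: AP of size 5 gives K = 9/5 ≈ 1.8000; a fully generic set of size 5 gives K ≈ 3.0000.

|A| = 5, |A + A| = 12, K = 12/5.


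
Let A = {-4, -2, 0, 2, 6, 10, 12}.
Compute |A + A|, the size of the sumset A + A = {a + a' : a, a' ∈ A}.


A + A = {a + a' : a, a' ∈ A}; |A| = 7.
General bounds: 2|A| - 1 ≤ |A + A| ≤ |A|(|A|+1)/2, i.e. 13 ≤ |A + A| ≤ 28.
Lower bound 2|A|-1 is attained iff A is an arithmetic progression.
Enumerate sums a + a' for a ≤ a' (symmetric, so this suffices):
a = -4: -4+-4=-8, -4+-2=-6, -4+0=-4, -4+2=-2, -4+6=2, -4+10=6, -4+12=8
a = -2: -2+-2=-4, -2+0=-2, -2+2=0, -2+6=4, -2+10=8, -2+12=10
a = 0: 0+0=0, 0+2=2, 0+6=6, 0+10=10, 0+12=12
a = 2: 2+2=4, 2+6=8, 2+10=12, 2+12=14
a = 6: 6+6=12, 6+10=16, 6+12=18
a = 10: 10+10=20, 10+12=22
a = 12: 12+12=24
Distinct sums: {-8, -6, -4, -2, 0, 2, 4, 6, 8, 10, 12, 14, 16, 18, 20, 22, 24}
|A + A| = 17

|A + A| = 17
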